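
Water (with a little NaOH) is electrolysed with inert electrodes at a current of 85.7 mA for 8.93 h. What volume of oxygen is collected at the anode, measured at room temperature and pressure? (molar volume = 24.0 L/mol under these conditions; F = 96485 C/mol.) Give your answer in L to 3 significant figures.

Charge passed = 0.0857 × 32148 = 2755 C
n(e⁻) = Q/F = 2755/96485 = 0.02855 mol
2H₂O → O₂ + 4H⁺ + 4e⁻, so n(O₂) = 0.02855 / 4 = 0.007138 mol
V = 0.007138 × 24.0 = 0.1713 L

0.171 L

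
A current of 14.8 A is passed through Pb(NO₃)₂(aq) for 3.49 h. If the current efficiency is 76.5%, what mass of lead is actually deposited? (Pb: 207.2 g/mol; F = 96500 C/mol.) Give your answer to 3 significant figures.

153 g

Q = 14.8 × 12564 = 1.859×10^5 C
n(e⁻) = 1.859×10^5 / 96500 = 1.926 mol
Pb²⁺ + 2e⁻ → Pb, so theoretical m(Pb) = 0.9630 × 207.2 = 199.5 g
Actual mass = 76.5% × 199.5 = 153 g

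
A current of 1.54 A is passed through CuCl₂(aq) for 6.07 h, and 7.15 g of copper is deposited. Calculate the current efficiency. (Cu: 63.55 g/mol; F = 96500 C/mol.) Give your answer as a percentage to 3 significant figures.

Q = 1.54 × 21852 = 33650 C
n(e⁻) = 33650 / 96500 = 0.3487 mol
Cu²⁺ + 2e⁻ → Cu, so theoretical n(Cu) = 0.1744 mol → 11.08 g
Efficiency = 7.15 / 11.08 = 0.6453 = 64.5%

64.5%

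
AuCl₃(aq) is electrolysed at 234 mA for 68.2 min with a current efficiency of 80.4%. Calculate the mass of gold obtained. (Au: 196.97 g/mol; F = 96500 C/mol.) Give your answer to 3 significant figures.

Q = 0.234 × 4092 = 957.5 C
n(e⁻) = 957.5 / 96500 = 0.009922 mol
Au³⁺ + 3e⁻ → Au, so theoretical m(Au) = 0.003307 × 196.97 = 0.6514 g
Actual mass = 80.4% × 0.6514 = 0.524 g

0.524 g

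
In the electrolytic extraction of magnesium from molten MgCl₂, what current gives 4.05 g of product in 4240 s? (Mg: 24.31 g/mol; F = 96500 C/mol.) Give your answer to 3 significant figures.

n(Mg) = 4.05 / 24.31 = 0.1666 mol
Mg²⁺ + 2e⁻ → Mg, so n(e⁻) = 2 × 0.1666 = 0.3332 mol
Q = 0.3332 × 96500 = 32150 C
I = Q / t = 32150 / 4240 s = 7.58 A

7.58 A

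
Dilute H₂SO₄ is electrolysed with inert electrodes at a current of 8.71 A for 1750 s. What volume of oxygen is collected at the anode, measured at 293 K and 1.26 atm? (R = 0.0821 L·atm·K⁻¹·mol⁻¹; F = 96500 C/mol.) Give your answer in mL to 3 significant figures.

754 mL

Charge passed = 8.71 × 1750 = 15240 C
n(e⁻) = Q/F = 15240/96500 = 0.1579 mol
2H₂O → O₂ + 4H⁺ + 4e⁻, so n(O₂) = 0.1579 / 4 = 0.03948 mol
V = nRT/P = 0.03948 × 0.0821 × 293 / 1.26 = 0.7537 L
= 754 mL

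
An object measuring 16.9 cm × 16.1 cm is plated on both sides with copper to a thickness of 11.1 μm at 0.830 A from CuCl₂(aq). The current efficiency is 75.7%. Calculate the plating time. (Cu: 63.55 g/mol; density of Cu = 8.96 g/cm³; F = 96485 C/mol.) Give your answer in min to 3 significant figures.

Plated area = 2 × 16.9 × 16.1 = 544.2 cm²
Volume = 544.2 × 11.1×10⁻⁴ cm = 0.6041 cm³
m(Cu) = 0.6041 × 8.96 = 5.413 g
n(Cu) = 5.413 / 63.55 = 0.08518 mol; n(e⁻) = 2 × 0.08518 = 0.1704 mol
Q = 0.1704 × 96485 / 0.757 = 21720 C
t = 21720 / 0.830 = 26170 s = 436 min

436 min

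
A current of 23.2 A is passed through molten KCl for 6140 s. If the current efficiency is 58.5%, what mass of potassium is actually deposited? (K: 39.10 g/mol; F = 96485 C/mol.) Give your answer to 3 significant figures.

33.8 g

Q = 23.2 × 6140 = 1.424×10^5 C
n(e⁻) = 1.424×10^5 / 96485 = 1.476 mol
K⁺ + e⁻ → K, so theoretical m(K) = 1.476 × 39.10 = 57.71 g
Actual mass = 58.5% × 57.71 = 33.8 g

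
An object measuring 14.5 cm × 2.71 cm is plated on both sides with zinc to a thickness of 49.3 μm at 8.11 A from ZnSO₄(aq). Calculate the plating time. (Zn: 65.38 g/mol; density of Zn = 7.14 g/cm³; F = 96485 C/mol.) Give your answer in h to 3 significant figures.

0.280 h

Plated area = 2 × 14.5 × 2.71 = 78.59 cm²
Volume = 78.59 × 49.3×10⁻⁴ cm = 0.3874 cm³
m(Zn) = 0.3874 × 7.14 = 2.766 g
n(Zn) = 2.766 / 65.38 = 0.04231 mol; n(e⁻) = 2 × 0.04231 = 0.08462 mol
Q = 0.08462 × 96485 = 8165 C
t = 8165 / 8.11 = 1007 s = 0.280 h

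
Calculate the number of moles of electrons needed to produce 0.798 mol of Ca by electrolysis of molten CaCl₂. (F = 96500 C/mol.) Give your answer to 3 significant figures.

Ca²⁺ + 2e⁻ → Ca, so n(e⁻) = 2 × 0.798 = 1.596 mol

1.60 mol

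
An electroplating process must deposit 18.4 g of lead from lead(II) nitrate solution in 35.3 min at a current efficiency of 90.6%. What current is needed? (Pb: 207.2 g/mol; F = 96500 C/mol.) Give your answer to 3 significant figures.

8.93 A

n(Pb) = 18.4 / 207.2 = 0.08880 mol
Pb²⁺ + 2e⁻ → Pb, so n(e⁻) = 2 × 0.08880 = 0.1776 mol
Q = 0.1776 × 96500 / 0.906 = 18920 C
I = Q / t = 18920 / 2118 s = 8.93 A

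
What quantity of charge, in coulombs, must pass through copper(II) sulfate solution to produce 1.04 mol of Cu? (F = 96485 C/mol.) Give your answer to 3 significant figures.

Cu²⁺ + 2e⁻ → Cu, so n(e⁻) = 2 × 1.04 = 2.080 mol
Q = 2.080 × 96485 = 2.007×10^5 C

2.01×10^5 C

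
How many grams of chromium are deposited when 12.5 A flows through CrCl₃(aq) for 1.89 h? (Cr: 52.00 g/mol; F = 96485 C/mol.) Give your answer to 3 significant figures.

Charge passed = 12.5 × 6804 = 85050 C
n(e⁻) = 85050 / 96485 = 0.8815 mol
Cr³⁺ + 3e⁻ → Cr, so n(Cr) = 0.8815 / 3 = 0.2938 mol
m = 0.2938 × 52.00 = 15.3 g

15.3 g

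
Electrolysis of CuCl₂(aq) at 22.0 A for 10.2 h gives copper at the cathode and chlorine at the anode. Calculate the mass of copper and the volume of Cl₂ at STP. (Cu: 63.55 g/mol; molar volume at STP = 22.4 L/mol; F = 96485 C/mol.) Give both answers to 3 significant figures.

266 g Cu; 93.8 L Cl₂

Q = 22.0 × 36720 = 8.078×10^5 C; n(e⁻) = 8.078×10^5 / 96485 = 8.372 mol
Cathode: Cu²⁺ + 2e⁻ → Cu → n(Cu) = 8.372/2 = 4.186 mol → 266 g
Anode: 2Cl⁻ → Cl₂ + 2e⁻ → n(Cl₂) = 8.372/2 = 4.186 mol → 93.8 L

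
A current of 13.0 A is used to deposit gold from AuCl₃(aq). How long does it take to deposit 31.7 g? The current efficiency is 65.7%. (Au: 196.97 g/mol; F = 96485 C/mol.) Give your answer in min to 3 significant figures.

90.9 min

n(Au) = 31.7 / 196.97 = 0.1609 mol
Au³⁺ + 3e⁻ → Au, so n(e⁻) = 3 × 0.1609 = 0.4827 mol
Q = 0.4827 × 96485 / 0.657 = 70890 C
t = Q / I = 70890 / 13.0 = 5453 s = 90.9 min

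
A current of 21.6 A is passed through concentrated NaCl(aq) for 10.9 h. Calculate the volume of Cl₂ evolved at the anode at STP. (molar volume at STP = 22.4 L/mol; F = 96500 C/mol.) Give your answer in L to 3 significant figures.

98.4 L

Charge passed = 21.6 × 39240 = 8.476×10^5 C
n(e⁻) = 8.476×10^5 / 96500 = 8.783 mol
2Cl⁻ → Cl₂ + 2e⁻, so n(Cl₂) = 8.783 / 2 = 4.392 mol
V = 4.392 × 22.4 = 98.38 L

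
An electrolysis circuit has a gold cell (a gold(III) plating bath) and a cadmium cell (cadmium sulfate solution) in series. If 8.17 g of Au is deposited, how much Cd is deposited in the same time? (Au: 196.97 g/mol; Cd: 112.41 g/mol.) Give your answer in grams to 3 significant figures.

6.99 g

n(Au) = 8.17 / 196.97 = 0.04148 mol
Au³⁺ + 3e⁻ → Au, so n(e⁻) = 3 × 0.04148 = 0.1244 mol
The cells are in series, so the same charge (and hence the same n(e⁻) = 0.1244 mol) passes through both.
Cd²⁺ + 2e⁻ → Cd, so n(Cd) = 0.1244 / 2 = 0.06220 mol
m(Cd) = 0.06220 × 112.41 = 6.99 g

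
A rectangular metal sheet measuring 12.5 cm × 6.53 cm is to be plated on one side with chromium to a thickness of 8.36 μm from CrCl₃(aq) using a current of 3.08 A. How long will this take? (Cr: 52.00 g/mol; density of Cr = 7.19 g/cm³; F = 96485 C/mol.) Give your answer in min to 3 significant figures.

Plated area = 12.5 × 6.53 = 81.63 cm²
Volume = 81.63 × 8.36×10⁻⁴ cm = 0.06824 cm³
m(Cr) = 0.06824 × 7.19 = 0.4906 g
n(Cr) = 0.4906 / 52.00 = 0.009435 mol; n(e⁻) = 3 × 0.009435 = 0.02831 mol
Q = 0.02831 × 96485 = 2731 C
t = 2731 / 3.08 = 886.7 s = 14.8 min

14.8 min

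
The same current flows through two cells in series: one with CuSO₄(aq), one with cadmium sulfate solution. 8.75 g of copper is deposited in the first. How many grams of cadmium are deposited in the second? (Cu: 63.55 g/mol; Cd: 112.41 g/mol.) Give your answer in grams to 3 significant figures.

15.5 g

n(Cu) = 8.75 / 63.55 = 0.1377 mol
Cu²⁺ + 2e⁻ → Cu, so n(e⁻) = 2 × 0.1377 = 0.2754 mol
The cells are in series, so the same charge (and hence the same n(e⁻) = 0.2754 mol) passes through both.
Cd²⁺ + 2e⁻ → Cd, so n(Cd) = 0.2754 / 2 = 0.1377 mol
m(Cd) = 0.1377 × 112.41 = 15.5 g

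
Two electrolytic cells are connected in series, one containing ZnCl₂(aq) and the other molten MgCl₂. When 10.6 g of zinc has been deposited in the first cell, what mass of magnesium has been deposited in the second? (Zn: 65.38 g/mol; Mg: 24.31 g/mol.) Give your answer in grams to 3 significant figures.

3.94 g

n(Zn) = 10.6 / 65.38 = 0.1621 mol
Zn²⁺ + 2e⁻ → Zn, so n(e⁻) = 2 × 0.1621 = 0.3242 mol
The cells are in series, so the same charge (and hence the same n(e⁻) = 0.3242 mol) passes through both.
Mg²⁺ + 2e⁻ → Mg, so n(Mg) = 0.3242 / 2 = 0.1621 mol
m(Mg) = 0.1621 × 24.31 = 3.94 g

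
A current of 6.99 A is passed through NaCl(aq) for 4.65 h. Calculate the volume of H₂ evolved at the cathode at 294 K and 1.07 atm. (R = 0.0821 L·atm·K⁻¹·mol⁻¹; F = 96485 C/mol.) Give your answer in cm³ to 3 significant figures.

Q = It = 6.99 × 16740 = 1.170×10^5 C
n(e⁻) = Q/F = 1.170×10^5/96485 = 1.213 mol
2H⁺ + 2e⁻ → H₂, so n(H₂) = 1.213 / 2 = 0.6065 mol
V = nRT/P = 0.6065 × 0.0821 × 294 / 1.07 = 13.68 L
= 13700 cm³

13700 cm³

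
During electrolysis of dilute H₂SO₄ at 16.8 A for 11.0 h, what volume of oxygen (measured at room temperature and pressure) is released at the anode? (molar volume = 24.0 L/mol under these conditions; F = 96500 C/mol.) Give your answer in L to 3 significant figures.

41.4 L

Q = 16.8 A × 39600 s = 6.653×10^5 C
n(e⁻) = Q/F = 6.653×10^5/96500 = 6.894 mol
2H₂O → O₂ + 4H⁺ + 4e⁻, so n(O₂) = 6.894 / 4 = 1.724 mol
V = 1.724 × 24.0 = 41.38 L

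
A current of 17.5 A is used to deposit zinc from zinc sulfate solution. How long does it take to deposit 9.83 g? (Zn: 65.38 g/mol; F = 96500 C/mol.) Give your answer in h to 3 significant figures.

n(Zn) = 9.83 / 65.38 = 0.1504 mol
Zn²⁺ + 2e⁻ → Zn, so n(e⁻) = 2 × 0.1504 = 0.3008 mol
Q = 0.3008 × 96500 = 29030 C
t = Q / I = 29030 / 17.5 = 1659 s = 0.461 h

0.461 h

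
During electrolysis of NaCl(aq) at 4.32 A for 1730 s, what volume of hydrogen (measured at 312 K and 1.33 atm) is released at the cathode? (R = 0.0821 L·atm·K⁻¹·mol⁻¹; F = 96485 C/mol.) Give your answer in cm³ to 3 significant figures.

Q = 4.32 A × 1730 s = 7474 C
n(e⁻) = 7474 / 96485 = 0.07746 mol
2H⁺ + 2e⁻ → H₂, so n(H₂) = 0.07746 / 2 = 0.03873 mol
V = nRT/P = 0.03873 × 0.0821 × 312 / 1.33 = 0.7459 L
= 746 cm³

746 cm³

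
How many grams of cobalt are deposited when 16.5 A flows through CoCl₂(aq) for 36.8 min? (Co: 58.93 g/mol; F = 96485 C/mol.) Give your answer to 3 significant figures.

Q = It = 16.5 × 2208 = 36430 C
Moles of electrons = 36430 / 96485 = 0.3776 mol
Co²⁺ + 2e⁻ → Co, so n(Co) = 0.3776 / 2 = 0.1888 mol
m = 0.1888 × 58.93 = 11.1 g

11.1 g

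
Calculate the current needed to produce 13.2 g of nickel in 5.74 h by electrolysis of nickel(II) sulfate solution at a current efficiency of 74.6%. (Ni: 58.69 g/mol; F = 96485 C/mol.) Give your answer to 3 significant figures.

n(Ni) = 13.2 / 58.69 = 0.2249 mol
Ni²⁺ + 2e⁻ → Ni, so n(e⁻) = 2 × 0.2249 = 0.4498 mol
Q = 0.4498 × 96485 / 0.746 = 58180 C
I = Q / t = 58180 / 20664 s = 2.82 A

2.82 A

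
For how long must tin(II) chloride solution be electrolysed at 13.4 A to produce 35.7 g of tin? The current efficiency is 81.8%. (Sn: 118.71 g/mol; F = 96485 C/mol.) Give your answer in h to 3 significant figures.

n(Sn) = 35.7 / 118.71 = 0.3007 mol
Sn²⁺ + 2e⁻ → Sn, so n(e⁻) = 2 × 0.3007 = 0.6014 mol
Q = 0.6014 × 96485 / 0.818 = 70940 C
t = Q / I = 70940 / 13.4 = 5294 s = 1.47 h

1.47 h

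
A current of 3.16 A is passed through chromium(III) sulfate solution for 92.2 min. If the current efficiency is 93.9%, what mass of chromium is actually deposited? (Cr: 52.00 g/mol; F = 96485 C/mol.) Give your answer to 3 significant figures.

2.95 g

Q = 3.16 × 5532 = 17480 C
n(e⁻) = 17480 / 96485 = 0.1812 mol
Cr³⁺ + 3e⁻ → Cr, so theoretical m(Cr) = 0.06040 × 52.00 = 3.141 g
Actual mass = 93.9% × 3.141 = 2.95 g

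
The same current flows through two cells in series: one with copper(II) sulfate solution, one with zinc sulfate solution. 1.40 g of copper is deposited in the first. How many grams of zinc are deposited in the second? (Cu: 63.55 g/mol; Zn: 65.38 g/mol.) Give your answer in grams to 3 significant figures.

n(Cu) = 1.40 / 63.55 = 0.02203 mol
Cu²⁺ + 2e⁻ → Cu, so n(e⁻) = 2 × 0.02203 = 0.04406 mol
In series, the same 0.04406 mol of electrons flows through the second cell.
Zn²⁺ + 2e⁻ → Zn, so n(Zn) = 0.04406 / 2 = 0.02203 mol
m(Zn) = 0.02203 × 65.38 = 1.44 g

1.44 g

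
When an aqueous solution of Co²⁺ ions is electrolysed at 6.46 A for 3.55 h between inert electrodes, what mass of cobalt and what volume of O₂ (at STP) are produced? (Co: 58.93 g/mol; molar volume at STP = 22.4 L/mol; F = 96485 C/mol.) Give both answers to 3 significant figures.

25.2 g Co; 4.79 L O₂

Q = 6.46 × 12780 = 82560 C; n(e⁻) = 82560 / 96485 = 0.8557 mol
Cathode: Co²⁺ + 2e⁻ → Co → n(Co) = 0.8557/2 = 0.4279 mol → 25.2 g
Anode: 2H₂O → O₂ + 4H⁺ + 4e⁻ → n(O₂) = 0.8557/4 = 0.2139 mol → 4.79 L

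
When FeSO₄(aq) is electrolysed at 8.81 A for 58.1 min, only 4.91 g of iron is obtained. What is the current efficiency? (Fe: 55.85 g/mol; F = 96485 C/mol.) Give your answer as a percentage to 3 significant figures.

55.2%

Q = 8.81 × 3486 = 30710 C
n(e⁻) = 30710 / 96485 = 0.3183 mol
Fe²⁺ + 2e⁻ → Fe, so theoretical n(Fe) = 0.1592 mol → 8.891 g
Efficiency = 4.91 / 8.891 = 0.5522 = 55.2%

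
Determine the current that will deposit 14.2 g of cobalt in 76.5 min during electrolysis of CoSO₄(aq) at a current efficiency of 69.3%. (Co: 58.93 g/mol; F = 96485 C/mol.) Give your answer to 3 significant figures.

n(Co) = 14.2 / 58.93 = 0.2410 mol
Co²⁺ + 2e⁻ → Co, so n(e⁻) = 2 × 0.2410 = 0.4820 mol
Q = 0.4820 × 96485 / 0.693 = 67110 C
I = Q / t = 67110 / 4590 s = 14.6 A

14.6 A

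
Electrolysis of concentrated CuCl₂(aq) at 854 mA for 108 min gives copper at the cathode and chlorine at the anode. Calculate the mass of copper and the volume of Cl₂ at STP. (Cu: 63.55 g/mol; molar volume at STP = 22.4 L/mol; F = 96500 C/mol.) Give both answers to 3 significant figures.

Q = 0.854 × 6480 = 5534 C; n(e⁻) = 5534 / 96500 = 0.05735 mol
Cathode: Cu²⁺ + 2e⁻ → Cu → n(Cu) = 0.05735/2 = 0.02868 mol → 1.82 g
Anode: 2Cl⁻ → Cl₂ + 2e⁻ → n(Cl₂) = 0.05735/2 = 0.02868 mol → 0.642 L

1.82 g Cu; 0.642 L Cl₂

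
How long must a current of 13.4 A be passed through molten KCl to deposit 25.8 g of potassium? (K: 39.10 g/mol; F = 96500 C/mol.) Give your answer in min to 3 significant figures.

79.2 min

n(K) = 25.8 / 39.10 = 0.6598 mol
K⁺ + e⁻ → K, so n(e⁻) = 0.6598 mol
Q = 0.6598 × 96500 = 63670 C
t = Q / I = 63670 / 13.4 = 4751 s = 79.2 min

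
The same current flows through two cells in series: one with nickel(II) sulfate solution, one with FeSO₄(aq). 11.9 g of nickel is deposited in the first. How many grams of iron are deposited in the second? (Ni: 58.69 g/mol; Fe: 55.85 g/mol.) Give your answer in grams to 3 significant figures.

11.3 g

n(Ni) = 11.9 / 58.69 = 0.2028 mol
Ni²⁺ + 2e⁻ → Ni, so n(e⁻) = 2 × 0.2028 = 0.4056 mol
Since the cells are in series, n(e⁻) in the Fe cell is also 0.4056 mol.
Fe²⁺ + 2e⁻ → Fe, so n(Fe) = 0.4056 / 2 = 0.2028 mol
m(Fe) = 0.2028 × 55.85 = 11.3 g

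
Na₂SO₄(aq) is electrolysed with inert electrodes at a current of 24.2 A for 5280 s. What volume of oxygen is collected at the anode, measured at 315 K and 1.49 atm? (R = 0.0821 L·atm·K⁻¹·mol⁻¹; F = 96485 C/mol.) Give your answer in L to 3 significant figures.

5.75 L

Charge passed = 24.2 × 5280 = 1.278×10^5 C
n(e⁻) = Q/F = 1.278×10^5/96485 = 1.325 mol
2H₂O → O₂ + 4H⁺ + 4e⁻, so n(O₂) = 1.325 / 4 = 0.3313 mol
V = nRT/P = 0.3313 × 0.0821 × 315 / 1.49 = 5.750 L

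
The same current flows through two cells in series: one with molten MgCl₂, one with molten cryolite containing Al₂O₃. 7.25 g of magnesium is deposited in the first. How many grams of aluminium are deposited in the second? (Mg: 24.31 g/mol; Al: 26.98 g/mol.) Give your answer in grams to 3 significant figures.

n(Mg) = 7.25 / 24.31 = 0.2982 mol
Mg²⁺ + 2e⁻ → Mg, so n(e⁻) = 2 × 0.2982 = 0.5964 mol
Since the cells are in series, n(e⁻) in the Al cell is also 0.5964 mol.
Al³⁺ + 3e⁻ → Al, so n(Al) = 0.5964 / 3 = 0.1988 mol
m(Al) = 0.1988 × 26.98 = 5.36 g

5.36 g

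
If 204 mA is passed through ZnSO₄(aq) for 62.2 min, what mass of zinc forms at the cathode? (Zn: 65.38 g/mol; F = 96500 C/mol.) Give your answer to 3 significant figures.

Charge passed = 0.204 × 3732 = 761.3 C
n(e⁻) = 761.3 / 96500 = 0.007889 mol
Zn²⁺ + 2e⁻ → Zn, so n(Zn) = 0.007889 / 2 = 0.003945 mol
m = 0.003945 × 65.38 = 0.258 g

0.258 g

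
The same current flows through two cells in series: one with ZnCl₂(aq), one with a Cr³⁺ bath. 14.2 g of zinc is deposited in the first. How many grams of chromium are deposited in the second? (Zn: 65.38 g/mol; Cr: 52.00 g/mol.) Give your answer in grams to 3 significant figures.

n(Zn) = 14.2 / 65.38 = 0.2172 mol
Zn²⁺ + 2e⁻ → Zn, so n(e⁻) = 2 × 0.2172 = 0.4344 mol
Since the cells are in series, n(e⁻) in the Cr cell is also 0.4344 mol.
Cr³⁺ + 3e⁻ → Cr, so n(Cr) = 0.4344 / 3 = 0.1448 mol
m(Cr) = 0.1448 × 52.00 = 7.53 g

7.53 g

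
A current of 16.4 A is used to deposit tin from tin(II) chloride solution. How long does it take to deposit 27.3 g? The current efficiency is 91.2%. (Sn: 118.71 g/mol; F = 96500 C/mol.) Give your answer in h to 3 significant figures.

0.824 h

n(Sn) = 27.3 / 118.71 = 0.2300 mol
Sn²⁺ + 2e⁻ → Sn, so n(e⁻) = 2 × 0.2300 = 0.4600 mol
Q = 0.4600 × 96500 / 0.912 = 48670 C
t = Q / I = 48670 / 16.4 = 2968 s = 0.824 h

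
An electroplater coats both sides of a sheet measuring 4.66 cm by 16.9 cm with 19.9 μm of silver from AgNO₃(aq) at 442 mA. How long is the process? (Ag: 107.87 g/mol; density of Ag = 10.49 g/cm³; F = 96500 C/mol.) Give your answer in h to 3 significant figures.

1.85 h

Plated area = 2 × 4.66 × 16.9 = 157.5 cm²
Volume = 157.5 × 19.9×10⁻⁴ cm = 0.3134 cm³
m(Ag) = 0.3134 × 10.49 = 3.288 g
n(Ag) = 3.288 / 107.87 = 0.03048 mol; n(e⁻) = 0.03048 mol
Q = 0.03048 × 96500 = 2941 C
t = 2941 / 0.442 = 6654 s = 1.85 h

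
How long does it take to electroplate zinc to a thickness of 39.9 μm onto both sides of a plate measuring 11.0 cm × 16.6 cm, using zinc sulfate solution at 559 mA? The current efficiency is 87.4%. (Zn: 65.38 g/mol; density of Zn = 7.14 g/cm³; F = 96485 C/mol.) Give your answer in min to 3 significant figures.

1050 min

Plated area = 2 × 11.0 × 16.6 = 365.2 cm²
Volume = 365.2 × 39.9×10⁻⁴ cm = 1.457 cm³
m(Zn) = 1.457 × 7.14 = 10.40 g
n(Zn) = 10.40 / 65.38 = 0.1591 mol; n(e⁻) = 2 × 0.1591 = 0.3182 mol
Q = 0.3182 × 96485 / 0.874 = 35130 C
t = 35130 / 0.559 = 62840 s = 1050 min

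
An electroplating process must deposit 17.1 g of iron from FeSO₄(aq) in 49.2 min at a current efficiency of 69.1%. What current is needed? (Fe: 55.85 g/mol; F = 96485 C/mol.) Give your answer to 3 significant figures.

n(Fe) = 17.1 / 55.85 = 0.3062 mol
Fe²⁺ + 2e⁻ → Fe, so n(e⁻) = 2 × 0.3062 = 0.6124 mol
Q = 0.6124 × 96485 / 0.691 = 85510 C
I = Q / t = 85510 / 2952 s = 29.0 A

29.0 A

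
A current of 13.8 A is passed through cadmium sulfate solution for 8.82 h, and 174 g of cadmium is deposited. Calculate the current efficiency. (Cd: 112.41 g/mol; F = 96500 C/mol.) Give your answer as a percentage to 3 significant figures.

68.2%

Q = 13.8 × 31752 = 4.382×10^5 C
n(e⁻) = 4.382×10^5 / 96500 = 4.541 mol
Cd²⁺ + 2e⁻ → Cd, so theoretical n(Cd) = 2.271 mol → 255.3 g
Efficiency = 174 / 255.3 = 0.6816 = 68.2%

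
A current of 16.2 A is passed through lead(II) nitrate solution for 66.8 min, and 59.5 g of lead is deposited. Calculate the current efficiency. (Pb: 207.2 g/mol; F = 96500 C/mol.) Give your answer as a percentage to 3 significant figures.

85.4%

Q = 16.2 × 4008 = 64930 C
n(e⁻) = 64930 / 96500 = 0.6728 mol
Pb²⁺ + 2e⁻ → Pb, so theoretical n(Pb) = 0.3364 mol → 69.70 g
Efficiency = 59.5 / 69.70 = 0.8537 = 85.4%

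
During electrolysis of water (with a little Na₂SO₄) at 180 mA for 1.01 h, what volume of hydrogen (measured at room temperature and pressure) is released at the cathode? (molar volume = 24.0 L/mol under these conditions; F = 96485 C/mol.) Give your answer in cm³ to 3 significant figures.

Charge passed = 0.180 × 3636 = 654.5 C
n(e⁻) = Q/F = 654.5/96485 = 0.006783 mol
2H⁺ + 2e⁻ → H₂, so n(H₂) = 0.006783 / 2 = 0.003392 mol
V = 0.003392 × 24.0 = 0.08141 L
= 81.4 cm³

81.4 cm³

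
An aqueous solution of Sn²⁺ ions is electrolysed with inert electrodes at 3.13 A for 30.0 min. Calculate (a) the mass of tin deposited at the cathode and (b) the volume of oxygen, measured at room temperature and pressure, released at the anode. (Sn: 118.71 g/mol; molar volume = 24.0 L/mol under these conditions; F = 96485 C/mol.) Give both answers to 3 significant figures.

3.47 g Sn; 0.350 L O₂

Q = 3.13 × 1800 = 5634 C; n(e⁻) = 5634 / 96485 = 0.05839 mol
Cathode: Sn²⁺ + 2e⁻ → Sn → n(Sn) = 0.05839/2 = 0.02920 mol → 3.47 g
Anode: 2H₂O → O₂ + 4H⁺ + 4e⁻ → n(O₂) = 0.05839/4 = 0.01460 mol → 0.350 L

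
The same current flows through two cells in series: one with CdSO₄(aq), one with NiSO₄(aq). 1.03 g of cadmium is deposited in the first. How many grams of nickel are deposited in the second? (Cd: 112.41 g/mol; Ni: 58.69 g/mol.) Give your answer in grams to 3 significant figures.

n(Cd) = 1.03 / 112.41 = 0.009163 mol
Cd²⁺ + 2e⁻ → Cd, so n(e⁻) = 2 × 0.009163 = 0.01833 mol
Same current for the same time ⇒ same n(e⁻) = 0.01833 mol in both cells.
Ni²⁺ + 2e⁻ → Ni, so n(Ni) = 0.01833 / 2 = 0.009165 mol
m(Ni) = 0.009165 × 58.69 = 0.538 g

0.538 g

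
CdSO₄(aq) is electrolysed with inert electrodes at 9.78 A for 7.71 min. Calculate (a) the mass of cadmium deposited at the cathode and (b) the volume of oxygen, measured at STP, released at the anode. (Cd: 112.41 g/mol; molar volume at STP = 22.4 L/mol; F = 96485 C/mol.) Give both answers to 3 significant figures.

2.64 g Cd; 0.263 L O₂

Q = 9.78 × 462.6 = 4524 C; n(e⁻) = 4524 / 96485 = 0.04689 mol
Cathode: Cd²⁺ + 2e⁻ → Cd → n(Cd) = 0.04689/2 = 0.02345 mol → 2.64 g
Anode: 2H₂O → O₂ + 4H⁺ + 4e⁻ → n(O₂) = 0.04689/4 = 0.01172 mol → 0.263 L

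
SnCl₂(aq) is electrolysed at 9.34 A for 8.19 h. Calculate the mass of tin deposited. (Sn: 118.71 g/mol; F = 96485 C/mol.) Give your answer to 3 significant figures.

169 g

Q = It = 9.34 × 29484 = 2.754×10^5 C
n(e⁻) = 2.754×10^5 / 96485 = 2.854 mol
Sn²⁺ + 2e⁻ → Sn, so n(Sn) = 2.854 / 2 = 1.427 mol
m = 1.427 × 118.71 = 169 g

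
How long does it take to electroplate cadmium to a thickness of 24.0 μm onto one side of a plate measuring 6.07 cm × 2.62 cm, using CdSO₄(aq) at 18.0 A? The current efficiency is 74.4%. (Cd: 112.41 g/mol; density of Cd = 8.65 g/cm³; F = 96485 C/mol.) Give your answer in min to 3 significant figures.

Plated area = 6.07 × 2.62 = 15.90 cm²
Volume = 15.90 × 24.0×10⁻⁴ cm = 0.03816 cm³
m(Cd) = 0.03816 × 8.65 = 0.3301 g
n(Cd) = 0.3301 / 112.41 = 0.002937 mol; n(e⁻) = 2 × 0.002937 = 0.005874 mol
Q = 0.005874 × 96485 / 0.744 = 761.8 C
t = 761.8 / 18.0 = 42.32 s = 0.705 min

0.705 min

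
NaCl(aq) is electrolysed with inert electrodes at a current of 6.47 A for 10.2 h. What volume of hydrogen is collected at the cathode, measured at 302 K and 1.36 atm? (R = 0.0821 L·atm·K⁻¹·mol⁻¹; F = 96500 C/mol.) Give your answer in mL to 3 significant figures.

Charge passed = 6.47 × 36720 = 2.376×10^5 C
n(e⁻) = 2.376×10^5 / 96500 = 2.462 mol
2H⁺ + 2e⁻ → H₂, so n(H₂) = 2.462 / 2 = 1.231 mol
V = nRT/P = 1.231 × 0.0821 × 302 / 1.36 = 22.44 L
= 22400 mL

22400 mL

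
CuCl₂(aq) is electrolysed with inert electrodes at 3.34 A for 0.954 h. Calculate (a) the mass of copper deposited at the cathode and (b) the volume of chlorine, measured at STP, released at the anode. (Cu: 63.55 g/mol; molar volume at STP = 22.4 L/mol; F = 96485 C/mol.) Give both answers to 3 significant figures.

3.78 g Cu; 1.33 L Cl₂

Q = 3.34 × 3434.4 = 11470 C; n(e⁻) = 11470 / 96485 = 0.1189 mol
Cathode: Cu²⁺ + 2e⁻ → Cu → n(Cu) = 0.1189/2 = 0.05945 mol → 3.78 g
Anode: 2Cl⁻ → Cl₂ + 2e⁻ → n(Cl₂) = 0.1189/2 = 0.05945 mol → 1.33 L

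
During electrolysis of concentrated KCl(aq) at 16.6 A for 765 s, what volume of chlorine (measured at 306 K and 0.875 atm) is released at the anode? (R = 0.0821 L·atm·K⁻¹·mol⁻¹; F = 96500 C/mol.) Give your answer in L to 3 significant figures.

1.89 L

Charge passed = 16.6 × 765 = 12700 C
n(e⁻) = 12700 / 96500 = 0.1316 mol
2Cl⁻ → Cl₂ + 2e⁻, so n(Cl₂) = 0.1316 / 2 = 0.06580 mol
V = nRT/P = 0.06580 × 0.0821 × 306 / 0.875 = 1.889 L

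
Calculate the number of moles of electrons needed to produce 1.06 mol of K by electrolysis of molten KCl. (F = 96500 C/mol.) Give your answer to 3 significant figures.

1.06 mol

K⁺ + e⁻ → K, so n(e⁻) = 1 × 1.06 = 1.060 mol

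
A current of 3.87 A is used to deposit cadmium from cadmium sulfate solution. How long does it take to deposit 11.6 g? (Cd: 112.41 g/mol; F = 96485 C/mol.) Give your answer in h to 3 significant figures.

1.43 h

n(Cd) = 11.6 / 112.41 = 0.1032 mol
Cd²⁺ + 2e⁻ → Cd, so n(e⁻) = 2 × 0.1032 = 0.2064 mol
Q = 0.2064 × 96485 = 19910 C
t = Q / I = 19910 / 3.87 = 5145 s = 1.43 h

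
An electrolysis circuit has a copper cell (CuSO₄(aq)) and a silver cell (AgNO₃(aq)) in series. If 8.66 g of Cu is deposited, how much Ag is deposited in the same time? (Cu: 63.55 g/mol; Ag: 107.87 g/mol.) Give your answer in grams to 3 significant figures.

29.4 g

n(Cu) = 8.66 / 63.55 = 0.1363 mol
Cu²⁺ + 2e⁻ → Cu, so n(e⁻) = 2 × 0.1363 = 0.2726 mol
Same current for the same time ⇒ same n(e⁻) = 0.2726 mol in both cells.
Ag⁺ + e⁻ → Ag, so n(Ag) = 0.2726 mol
m(Ag) = 0.2726 × 107.87 = 29.4 g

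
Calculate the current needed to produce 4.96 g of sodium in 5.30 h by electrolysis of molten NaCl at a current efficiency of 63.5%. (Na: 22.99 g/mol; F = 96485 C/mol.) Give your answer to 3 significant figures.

1.72 A

n(Na) = 4.96 / 22.99 = 0.2157 mol
Na⁺ + e⁻ → Na, so n(e⁻) = 0.2157 mol
Q = 0.2157 × 96485 / 0.635 = 32770 C
I = Q / t = 32770 / 19080 s = 1.72 A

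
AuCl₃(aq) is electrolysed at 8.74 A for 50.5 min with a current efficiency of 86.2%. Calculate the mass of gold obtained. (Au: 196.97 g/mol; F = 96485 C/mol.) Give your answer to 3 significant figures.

15.5 g

Q = 8.74 × 3030 = 26480 C
n(e⁻) = 26480 / 96485 = 0.2744 mol
Au³⁺ + 3e⁻ → Au, so theoretical m(Au) = 0.09147 × 196.97 = 18.02 g
Actual mass = 86.2% × 18.02 = 15.5 g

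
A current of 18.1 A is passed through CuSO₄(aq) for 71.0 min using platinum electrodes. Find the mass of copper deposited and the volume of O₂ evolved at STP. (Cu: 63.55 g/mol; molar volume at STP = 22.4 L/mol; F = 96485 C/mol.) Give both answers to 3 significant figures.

25.4 g Cu; 4.48 L O₂

Q = 18.1 × 4260 = 77110 C; n(e⁻) = 77110 / 96485 = 0.7992 mol
Cathode: Cu²⁺ + 2e⁻ → Cu → n(Cu) = 0.7992/2 = 0.3996 mol → 25.4 g
Anode: 2H₂O → O₂ + 4H⁺ + 4e⁻ → n(O₂) = 0.7992/4 = 0.1998 mol → 4.48 L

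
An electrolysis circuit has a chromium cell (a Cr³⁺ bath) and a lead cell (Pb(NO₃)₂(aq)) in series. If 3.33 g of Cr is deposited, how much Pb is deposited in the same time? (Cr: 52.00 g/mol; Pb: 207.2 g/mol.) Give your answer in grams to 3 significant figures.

n(Cr) = 3.33 / 52.00 = 0.06404 mol
Cr³⁺ + 3e⁻ → Cr, so n(e⁻) = 3 × 0.06404 = 0.1921 mol
The cells are in series, so the same charge (and hence the same n(e⁻) = 0.1921 mol) passes through both.
Pb²⁺ + 2e⁻ → Pb, so n(Pb) = 0.1921 / 2 = 0.09605 mol
m(Pb) = 0.09605 × 207.2 = 19.9 g

19.9 g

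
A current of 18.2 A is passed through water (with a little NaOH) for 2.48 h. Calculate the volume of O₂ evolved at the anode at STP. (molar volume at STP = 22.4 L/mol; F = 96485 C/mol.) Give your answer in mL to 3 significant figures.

Charge passed = 18.2 × 8928 = 1.625×10^5 C
n(e⁻) = Q/F = 1.625×10^5/96485 = 1.684 mol
2H₂O → O₂ + 4H⁺ + 4e⁻, so n(O₂) = 1.684 / 4 = 0.4210 mol
V = 0.4210 × 22.4 = 9.430 L
= 9430 mL

9430 mL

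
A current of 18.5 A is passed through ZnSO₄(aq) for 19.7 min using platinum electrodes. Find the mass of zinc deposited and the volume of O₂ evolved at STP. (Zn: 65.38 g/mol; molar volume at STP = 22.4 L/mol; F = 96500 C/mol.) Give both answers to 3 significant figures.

7.41 g Zn; 1.27 L O₂

Q = 18.5 × 1182 = 21870 C; n(e⁻) = 21870 / 96500 = 0.2266 mol
Cathode: Zn²⁺ + 2e⁻ → Zn → n(Zn) = 0.2266/2 = 0.1133 mol → 7.41 g
Anode: 2H₂O → O₂ + 4H⁺ + 4e⁻ → n(O₂) = 0.2266/4 = 0.05665 mol → 1.27 L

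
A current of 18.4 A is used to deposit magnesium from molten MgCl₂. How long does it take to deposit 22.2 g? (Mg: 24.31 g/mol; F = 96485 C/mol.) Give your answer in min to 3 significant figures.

160 min

n(Mg) = 22.2 / 24.31 = 0.9132 mol
Mg²⁺ + 2e⁻ → Mg, so n(e⁻) = 2 × 0.9132 = 1.826 mol
Q = 1.826 × 96485 = 1.762×10^5 C
t = Q / I = 1.762×10^5 / 18.4 = 9576 s = 160 min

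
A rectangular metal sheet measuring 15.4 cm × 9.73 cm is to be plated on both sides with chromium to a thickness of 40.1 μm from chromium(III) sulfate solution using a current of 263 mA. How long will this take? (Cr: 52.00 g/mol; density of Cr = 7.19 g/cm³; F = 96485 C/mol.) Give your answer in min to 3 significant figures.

3050 min

Plated area = 2 × 15.4 × 9.73 = 299.7 cm²
Volume = 299.7 × 40.1×10⁻⁴ cm = 1.202 cm³
m(Cr) = 1.202 × 7.19 = 8.642 g
n(Cr) = 8.642 / 52.00 = 0.1662 mol; n(e⁻) = 3 × 0.1662 = 0.4986 mol
Q = 0.4986 × 96485 = 48110 C
t = 48110 / 0.263 = 1.829×10^5 s = 3050 min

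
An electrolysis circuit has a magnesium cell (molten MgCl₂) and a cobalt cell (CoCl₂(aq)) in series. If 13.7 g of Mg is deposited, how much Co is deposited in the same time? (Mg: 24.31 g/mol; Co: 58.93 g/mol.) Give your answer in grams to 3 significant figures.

33.2 g

n(Mg) = 13.7 / 24.31 = 0.5636 mol
Mg²⁺ + 2e⁻ → Mg, so n(e⁻) = 2 × 0.5636 = 1.127 mol
In series, the same 1.127 mol of electrons flows through the second cell.
Co²⁺ + 2e⁻ → Co, so n(Co) = 1.127 / 2 = 0.5635 mol
m(Co) = 0.5635 × 58.93 = 33.2 g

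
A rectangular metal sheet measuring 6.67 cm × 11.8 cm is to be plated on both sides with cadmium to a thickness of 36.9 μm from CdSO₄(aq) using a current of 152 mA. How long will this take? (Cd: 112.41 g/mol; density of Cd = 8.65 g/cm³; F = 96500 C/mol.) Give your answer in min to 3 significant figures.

Plated area = 2 × 6.67 × 11.8 = 157.4 cm²
Volume = 157.4 × 36.9×10⁻⁴ cm = 0.5808 cm³
m(Cd) = 0.5808 × 8.65 = 5.024 g
n(Cd) = 5.024 / 112.41 = 0.04469 mol; n(e⁻) = 2 × 0.04469 = 0.08938 mol
Q = 0.08938 × 96500 = 8625 C
t = 8625 / 0.152 = 56740 s = 946 min

946 min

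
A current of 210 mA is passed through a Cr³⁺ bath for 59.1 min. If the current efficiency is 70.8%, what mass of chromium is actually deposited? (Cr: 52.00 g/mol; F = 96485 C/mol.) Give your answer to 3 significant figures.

Q = 0.210 × 3546 = 744.7 C
n(e⁻) = 744.7 / 96485 = 0.007718 mol
Cr³⁺ + 3e⁻ → Cr, so theoretical m(Cr) = 0.002573 × 52.00 = 0.1338 g
Actual mass = 70.8% × 0.1338 = 0.0947 g

0.0947 g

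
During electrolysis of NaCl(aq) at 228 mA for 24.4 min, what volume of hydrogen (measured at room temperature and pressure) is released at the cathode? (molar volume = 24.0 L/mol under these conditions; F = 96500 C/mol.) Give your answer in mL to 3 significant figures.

41.5 mL

Q = It = 0.228 × 1464 = 333.8 C
Moles of electrons = 333.8 / 96500 = 0.003459 mol
2H⁺ + 2e⁻ → H₂, so n(H₂) = 0.003459 / 2 = 0.001730 mol
V = 0.001730 × 24.0 = 0.04152 L
= 41.5 mL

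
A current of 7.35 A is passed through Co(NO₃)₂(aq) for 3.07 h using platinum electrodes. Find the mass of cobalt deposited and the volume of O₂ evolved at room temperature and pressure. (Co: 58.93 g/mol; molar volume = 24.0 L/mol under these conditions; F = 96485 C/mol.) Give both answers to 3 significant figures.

24.8 g Co; 5.05 L O₂

Q = 7.35 × 11052 = 81230 C; n(e⁻) = 81230 / 96485 = 0.8419 mol
Cathode: Co²⁺ + 2e⁻ → Co → n(Co) = 0.8419/2 = 0.4210 mol → 24.8 g
Anode: 2H₂O → O₂ + 4H⁺ + 4e⁻ → n(O₂) = 0.8419/4 = 0.2105 mol → 5.05 L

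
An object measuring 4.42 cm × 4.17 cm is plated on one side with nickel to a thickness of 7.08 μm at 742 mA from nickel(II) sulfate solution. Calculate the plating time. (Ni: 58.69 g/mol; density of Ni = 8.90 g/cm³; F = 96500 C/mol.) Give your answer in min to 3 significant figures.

Plated area = 4.42 × 4.17 = 18.43 cm²
Volume = 18.43 × 7.08×10⁻⁴ cm = 0.01305 cm³
m(Ni) = 0.01305 × 8.90 = 0.1161 g
n(Ni) = 0.1161 / 58.69 = 0.001978 mol; n(e⁻) = 2 × 0.001978 = 0.003956 mol
Q = 0.003956 × 96500 = 381.8 C
t = 381.8 / 0.742 = 514.6 s = 8.58 min

8.58 min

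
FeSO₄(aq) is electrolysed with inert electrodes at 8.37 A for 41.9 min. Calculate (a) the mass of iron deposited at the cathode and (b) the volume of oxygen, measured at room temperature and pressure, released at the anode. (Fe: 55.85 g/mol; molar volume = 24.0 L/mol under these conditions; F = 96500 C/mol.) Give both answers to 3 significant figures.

6.09 g Fe; 1.31 L O₂

Q = 8.37 × 2514 = 21040 C; n(e⁻) = 21040 / 96500 = 0.2180 mol
Cathode: Fe²⁺ + 2e⁻ → Fe → n(Fe) = 0.2180/2 = 0.1090 mol → 6.09 g
Anode: 2H₂O → O₂ + 4H⁺ + 4e⁻ → n(O₂) = 0.2180/4 = 0.05450 mol → 1.31 L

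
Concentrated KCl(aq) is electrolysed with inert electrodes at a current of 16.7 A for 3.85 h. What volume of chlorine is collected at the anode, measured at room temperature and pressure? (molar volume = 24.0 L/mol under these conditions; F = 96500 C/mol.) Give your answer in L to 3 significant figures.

28.8 L

Q = It = 16.7 × 13860 = 2.315×10^5 C
Moles of electrons = 2.315×10^5 / 96500 = 2.399 mol
2Cl⁻ → Cl₂ + 2e⁻, so n(Cl₂) = 2.399 / 2 = 1.200 mol
V = 1.200 × 24.0 = 28.80 L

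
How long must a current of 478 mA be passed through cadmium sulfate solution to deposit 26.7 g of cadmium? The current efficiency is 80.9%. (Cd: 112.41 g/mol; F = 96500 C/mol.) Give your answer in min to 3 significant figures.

n(Cd) = 26.7 / 112.41 = 0.2375 mol
Cd²⁺ + 2e⁻ → Cd, so n(e⁻) = 2 × 0.2375 = 0.4750 mol
Q = 0.4750 × 96500 / 0.809 = 56660 C
t = Q / I = 56660 / 0.478 = 1.185×10^5 s = 1980 min

1980 min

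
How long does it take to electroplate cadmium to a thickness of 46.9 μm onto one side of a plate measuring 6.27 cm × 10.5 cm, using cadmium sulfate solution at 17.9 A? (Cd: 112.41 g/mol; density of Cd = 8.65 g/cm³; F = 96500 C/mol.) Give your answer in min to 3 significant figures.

4.27 min

Plated area = 6.27 × 10.5 = 65.84 cm²
Volume = 65.84 × 46.9×10⁻⁴ cm = 0.3088 cm³
m(Cd) = 0.3088 × 8.65 = 2.671 g
n(Cd) = 2.671 / 112.41 = 0.02376 mol; n(e⁻) = 2 × 0.02376 = 0.04752 mol
Q = 0.04752 × 96500 = 4586 C
t = 4586 / 17.9 = 256.2 s = 4.27 min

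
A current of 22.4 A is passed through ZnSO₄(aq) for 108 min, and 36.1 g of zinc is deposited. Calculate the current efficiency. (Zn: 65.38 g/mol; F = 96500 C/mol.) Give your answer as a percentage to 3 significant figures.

73.4%

Q = 22.4 × 6480 = 1.452×10^5 C
n(e⁻) = 1.452×10^5 / 96500 = 1.505 mol
Zn²⁺ + 2e⁻ → Zn, so theoretical n(Zn) = 0.7525 mol → 49.20 g
Efficiency = 36.1 / 49.20 = 0.7337 = 73.4%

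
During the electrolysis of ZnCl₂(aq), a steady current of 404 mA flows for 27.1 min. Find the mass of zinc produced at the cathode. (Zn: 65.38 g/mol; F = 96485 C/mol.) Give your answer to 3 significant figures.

Q = 0.404 A × 1626 s = 656.9 C
n(e⁻) = 656.9 / 96485 = 0.006808 mol
Zn²⁺ + 2e⁻ → Zn, so n(Zn) = 0.006808 / 2 = 0.003404 mol
m = 0.003404 × 65.38 = 0.223 g

0.223 g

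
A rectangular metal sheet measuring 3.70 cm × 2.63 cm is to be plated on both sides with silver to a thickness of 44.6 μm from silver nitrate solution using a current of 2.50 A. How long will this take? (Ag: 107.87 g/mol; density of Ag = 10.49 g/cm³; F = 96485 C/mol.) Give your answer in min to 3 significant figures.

Plated area = 2 × 3.70 × 2.63 = 19.46 cm²
Volume = 19.46 × 44.6×10⁻⁴ cm = 0.08679 cm³
m(Ag) = 0.08679 × 10.49 = 0.9104 g
n(Ag) = 0.9104 / 107.87 = 0.008440 mol; n(e⁻) = 0.008440 mol
Q = 0.008440 × 96485 = 814.3 C
t = 814.3 / 2.50 = 325.7 s = 5.43 min

5.43 min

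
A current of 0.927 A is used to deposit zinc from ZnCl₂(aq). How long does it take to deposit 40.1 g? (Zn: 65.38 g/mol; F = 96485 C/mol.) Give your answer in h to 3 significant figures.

35.5 h

n(Zn) = 40.1 / 65.38 = 0.6133 mol
Zn²⁺ + 2e⁻ → Zn, so n(e⁻) = 2 × 0.6133 = 1.227 mol
Q = 1.227 × 96485 = 1.184×10^5 C
t = Q / I = 1.184×10^5 / 0.927 = 1.277×10^5 s = 35.5 h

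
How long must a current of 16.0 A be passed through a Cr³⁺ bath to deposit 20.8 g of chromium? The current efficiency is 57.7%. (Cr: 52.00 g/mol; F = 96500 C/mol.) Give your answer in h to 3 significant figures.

3.48 h

n(Cr) = 20.8 / 52.00 = 0.4000 mol
Cr³⁺ + 3e⁻ → Cr, so n(e⁻) = 3 × 0.4000 = 1.200 mol
Q = 1.200 × 96500 / 0.577 = 2.007×10^5 C
t = Q / I = 2.007×10^5 / 16.0 = 12540 s = 3.48 h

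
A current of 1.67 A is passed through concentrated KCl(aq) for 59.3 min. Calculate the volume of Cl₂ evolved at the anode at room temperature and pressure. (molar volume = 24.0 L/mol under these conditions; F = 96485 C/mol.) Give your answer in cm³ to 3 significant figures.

Q = It = 1.67 × 3558 = 5942 C
Moles of electrons = 5942 / 96485 = 0.06158 mol
2Cl⁻ → Cl₂ + 2e⁻, so n(Cl₂) = 0.06158 / 2 = 0.03079 mol
V = 0.03079 × 24.0 = 0.7390 L
= 739 cm³

739 cm³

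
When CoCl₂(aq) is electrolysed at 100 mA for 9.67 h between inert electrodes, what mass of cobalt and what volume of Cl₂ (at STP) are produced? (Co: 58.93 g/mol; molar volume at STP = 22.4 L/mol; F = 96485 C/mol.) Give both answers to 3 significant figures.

Q = 0.100 × 34812 = 3481 C; n(e⁻) = 3481 / 96485 = 0.03608 mol
Cathode: Co²⁺ + 2e⁻ → Co → n(Co) = 0.03608/2 = 0.01804 mol → 1.06 g
Anode: 2Cl⁻ → Cl₂ + 2e⁻ → n(Cl₂) = 0.03608/2 = 0.01804 mol → 0.404 L

1.06 g Co; 0.404 L Cl₂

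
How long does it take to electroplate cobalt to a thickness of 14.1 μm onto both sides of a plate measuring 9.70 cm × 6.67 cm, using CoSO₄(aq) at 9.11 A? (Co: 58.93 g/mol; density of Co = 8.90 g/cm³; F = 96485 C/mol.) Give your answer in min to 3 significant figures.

9.73 min

Plated area = 2 × 9.70 × 6.67 = 129.4 cm²
Volume = 129.4 × 14.1×10⁻⁴ cm = 0.1825 cm³
m(Co) = 0.1825 × 8.90 = 1.624 g
n(Co) = 1.624 / 58.93 = 0.02756 mol; n(e⁻) = 2 × 0.02756 = 0.05512 mol
Q = 0.05512 × 96485 = 5318 C
t = 5318 / 9.11 = 583.8 s = 9.73 min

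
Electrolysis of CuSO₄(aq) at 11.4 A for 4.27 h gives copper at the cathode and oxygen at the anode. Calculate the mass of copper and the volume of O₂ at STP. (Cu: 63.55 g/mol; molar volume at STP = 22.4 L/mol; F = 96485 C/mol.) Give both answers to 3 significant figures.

57.7 g Cu; 10.2 L O₂

Q = 11.4 × 15372 = 1.752×10^5 C; n(e⁻) = 1.752×10^5 / 96485 = 1.816 mol
Cathode: Cu²⁺ + 2e⁻ → Cu → n(Cu) = 1.816/2 = 0.9080 mol → 57.7 g
Anode: 2H₂O → O₂ + 4H⁺ + 4e⁻ → n(O₂) = 1.816/4 = 0.4540 mol → 10.2 L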